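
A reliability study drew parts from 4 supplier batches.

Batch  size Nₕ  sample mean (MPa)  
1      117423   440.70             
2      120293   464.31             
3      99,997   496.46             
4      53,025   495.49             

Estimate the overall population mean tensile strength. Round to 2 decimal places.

N = 117423 + 120293 + 99997 + 53025 = 390738.
Weight each subgroup mean by Nₕ/N and sum.
Σ Nₕx̄ₕ = 117423·440.70 + 120293·464.31 + 99997·496.46 + 53025·495.49 = 51748316.1 + 55853242.83 + 49644510.62 + 26273357.25 = 183519426.8.
Divide by N: 183519426.8 / 390738 = 469.6739... → 469.67.

469.67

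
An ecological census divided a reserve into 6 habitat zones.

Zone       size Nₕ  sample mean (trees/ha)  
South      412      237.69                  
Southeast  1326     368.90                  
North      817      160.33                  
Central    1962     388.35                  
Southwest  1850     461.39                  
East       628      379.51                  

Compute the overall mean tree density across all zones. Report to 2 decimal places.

x̄_st = (Σ Nₕx̄ₕ) / (Σ Nₕ) = (412·237.69 + 1326·368.90 + 817·160.33 + 1962·388.35 + 1850·461.39 + 628·379.51) / 6995
= 2571925.77 / 6995 = 367.6806... → 367.68.

367.68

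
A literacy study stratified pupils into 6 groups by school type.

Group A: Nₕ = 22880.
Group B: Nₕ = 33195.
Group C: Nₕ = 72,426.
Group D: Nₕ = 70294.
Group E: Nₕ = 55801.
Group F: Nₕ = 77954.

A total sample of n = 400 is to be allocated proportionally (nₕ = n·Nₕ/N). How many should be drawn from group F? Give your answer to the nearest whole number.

94

N = 22880 + 33195 + 72426 + 70294 + 55801 + 77954 = 332550.
n_F = 400·77954/332550 = 93.765... → 94.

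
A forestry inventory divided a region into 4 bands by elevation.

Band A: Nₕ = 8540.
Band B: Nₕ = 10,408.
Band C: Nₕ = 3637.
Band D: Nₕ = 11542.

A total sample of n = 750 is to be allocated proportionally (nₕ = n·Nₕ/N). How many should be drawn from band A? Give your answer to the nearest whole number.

188

N = 8540 + 10408 + 3637 + 11542 = 34127.
n_A = 750·8540/34127 = 187.681... → 188.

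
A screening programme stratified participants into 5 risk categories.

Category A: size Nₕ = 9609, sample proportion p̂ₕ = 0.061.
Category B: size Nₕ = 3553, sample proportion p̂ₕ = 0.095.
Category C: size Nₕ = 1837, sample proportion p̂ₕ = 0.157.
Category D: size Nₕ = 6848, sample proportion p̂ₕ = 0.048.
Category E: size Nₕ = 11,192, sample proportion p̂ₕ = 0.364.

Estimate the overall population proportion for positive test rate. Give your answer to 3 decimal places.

0.170

Wₕ = Nₕ/N with N = 33039: 0.2908, 0.1075, 0.0556, 0.2073, 0.3388.
p̂_st = 0.2908·0.061 + 0.1075·0.095 + 0.0556·0.157 + 0.2073·0.048 + 0.3388·0.364 ≈ 0.16994... → 0.170.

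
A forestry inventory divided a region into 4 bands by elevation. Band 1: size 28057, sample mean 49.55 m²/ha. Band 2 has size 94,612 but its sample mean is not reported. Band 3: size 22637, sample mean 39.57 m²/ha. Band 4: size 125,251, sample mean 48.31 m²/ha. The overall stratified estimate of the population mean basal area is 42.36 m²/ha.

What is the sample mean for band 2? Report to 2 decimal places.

N = 28057 + 94612 + 22637 + 125251 = 270557.
Overall total = μ·N = 42.36·270557 = 11460794.52.
Subtract the known strata: 28057·49.55 + 22637·39.57 + 125251·48.31 = 8336846.25.
Remaining total for band 2: 11460794.52 − 8336846.25 = 3123948.27.
Divide by its size: 3123948.27 / 94612 = 33.0185... → 33.02.

33.02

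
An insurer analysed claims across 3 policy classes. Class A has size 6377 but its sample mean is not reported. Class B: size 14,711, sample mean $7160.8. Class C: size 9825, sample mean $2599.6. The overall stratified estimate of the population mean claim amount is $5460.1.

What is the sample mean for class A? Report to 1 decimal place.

5943.9

N = 6377 + 14711 + 9825 = 30913.
Overall total = μ·N = 5460.1·30913 = 168788071.3.
Subtract the known strata: 14711·7160.8 + 9825·2599.6 = 130883598.8.
Remaining total for class A: 168788071.3 − 130883598.8 = 37904472.5.
Divide by its size: 37904472.5 / 6377 = 5943.935... → 5943.9.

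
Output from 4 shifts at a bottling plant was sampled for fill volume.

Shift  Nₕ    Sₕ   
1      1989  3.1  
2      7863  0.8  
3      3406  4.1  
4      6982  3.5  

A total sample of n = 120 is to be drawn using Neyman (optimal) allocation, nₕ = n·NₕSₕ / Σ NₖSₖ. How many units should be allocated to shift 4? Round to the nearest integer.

58

Σ NₕSₕ = 1989·3.1 + 7863·0.8 + 3406·4.1 + 6982·3.5 = 50857.9.
Share for 4: 24437/50857.9 = 0.48050.
n_4 = 120 × 0.48050 = 57.659... → 58.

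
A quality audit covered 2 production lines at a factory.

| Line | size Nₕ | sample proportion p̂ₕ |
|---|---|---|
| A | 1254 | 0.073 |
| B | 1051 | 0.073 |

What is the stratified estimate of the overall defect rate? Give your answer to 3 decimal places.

0.073

Wₕ = Nₕ/N with N = 2305: 0.5440, 0.4560.
p̂_st = 0.5440·0.073 + 0.4560·0.073 ≈ 0.073 → 0.073.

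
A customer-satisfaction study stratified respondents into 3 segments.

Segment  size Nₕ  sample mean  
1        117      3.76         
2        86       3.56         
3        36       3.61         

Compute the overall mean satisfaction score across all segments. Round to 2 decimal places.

3.67

N = 239; weights Wₕ = Nₕ/N = (0.4895, 0.3598, 0.1506).
x̄_st = Σ Wₕ·x̄ₕ = 0.4895·3.76 + 0.3598·3.56 + 0.1506·3.61 ≈ 3.6654...
→ 3.67.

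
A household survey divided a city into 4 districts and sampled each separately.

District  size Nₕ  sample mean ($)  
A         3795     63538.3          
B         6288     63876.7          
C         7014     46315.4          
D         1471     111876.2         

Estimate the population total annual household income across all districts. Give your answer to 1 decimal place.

1132210643.9

A: 3795·63538.3 = 241127848.5
B: 6288·63876.7 = 401656689.6
C: 7014·46315.4 = 324856215.6
D: 1471·111876.2 = 164569890.2
τ̂ = Σ Nₕx̄ₕ = 1132210643.9.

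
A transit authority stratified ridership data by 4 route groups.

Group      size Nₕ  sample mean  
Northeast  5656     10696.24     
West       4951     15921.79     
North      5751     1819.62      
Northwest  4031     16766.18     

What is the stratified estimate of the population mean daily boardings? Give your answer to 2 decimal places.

x̄_st = (Σ Nₕx̄ₕ) / (Σ Nₕ) = (5656·10696.24 + 4951·15921.79 + 5751·1819.62 + 4031·16766.18) / 20389
= 217375821.93 / 20389 = 10661.4264... → 10661.43.

10661.43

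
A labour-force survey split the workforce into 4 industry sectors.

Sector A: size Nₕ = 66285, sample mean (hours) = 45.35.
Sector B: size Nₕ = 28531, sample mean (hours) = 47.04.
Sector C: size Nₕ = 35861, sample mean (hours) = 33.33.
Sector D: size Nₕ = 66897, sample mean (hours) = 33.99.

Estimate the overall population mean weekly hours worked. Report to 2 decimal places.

39.57

N = 197574; weights Wₕ = Nₕ/N = (0.3355, 0.1444, 0.1815, 0.3386).
x̄_st = Σ Wₕ·x̄ₕ = 0.3355·45.35 + 0.1444·47.04 + 0.1815·33.33 + 0.3386·33.99 ≈ 39.5659...
→ 39.57.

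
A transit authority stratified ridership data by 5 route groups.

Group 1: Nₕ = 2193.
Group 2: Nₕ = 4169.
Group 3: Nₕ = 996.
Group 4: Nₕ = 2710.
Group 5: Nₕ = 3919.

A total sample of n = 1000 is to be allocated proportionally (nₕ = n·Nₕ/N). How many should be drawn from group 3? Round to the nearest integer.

Share of group 3 = 996/13987 = 0.07121.
Allocate 1000 × 0.07121 = 71.209... → 71.

71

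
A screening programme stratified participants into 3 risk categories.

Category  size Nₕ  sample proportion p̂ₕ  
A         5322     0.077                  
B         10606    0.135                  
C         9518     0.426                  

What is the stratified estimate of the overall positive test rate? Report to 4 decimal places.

0.2317

N = 5322 + 10606 + 9518 = 25446.
Overall proportion = Σ (Nₕ/N)·p̂ₕ.
Σ Nₕp̂ₕ = 409.794 + 1431.81 + 4054.668 = 5896.272.
5896.272 / 25446 = 0.231717... → 0.2317.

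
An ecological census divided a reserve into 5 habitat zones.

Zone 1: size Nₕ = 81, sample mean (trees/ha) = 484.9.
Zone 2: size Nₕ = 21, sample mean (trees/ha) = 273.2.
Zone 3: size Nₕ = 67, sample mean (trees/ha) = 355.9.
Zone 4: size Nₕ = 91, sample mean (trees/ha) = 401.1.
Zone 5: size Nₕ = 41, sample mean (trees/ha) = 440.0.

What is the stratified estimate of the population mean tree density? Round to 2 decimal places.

409.97

x̄_st = (Σ Nₕx̄ₕ) / (Σ Nₕ) = (81·484.9 + 21·273.2 + 67·355.9 + 91·401.1 + 41·440.0) / 301
= 123399.5 / 301 = 409.9651... → 409.97.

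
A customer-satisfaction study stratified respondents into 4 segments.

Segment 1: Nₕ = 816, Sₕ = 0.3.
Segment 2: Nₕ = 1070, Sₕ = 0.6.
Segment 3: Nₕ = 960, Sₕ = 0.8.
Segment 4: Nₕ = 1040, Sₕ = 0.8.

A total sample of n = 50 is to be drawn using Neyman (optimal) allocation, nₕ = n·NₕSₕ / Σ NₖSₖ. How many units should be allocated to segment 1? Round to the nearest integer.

5

1: NₕSₕ = 816·0.3 = 244.8
2: NₕSₕ = 1070·0.6 = 642
3: NₕSₕ = 960·0.8 = 768
4: NₕSₕ = 1040·0.8 = 832
Σ NₕSₕ = 2486.8.
n_1 = 50·244.8/2486.8 = 4.922... → 5.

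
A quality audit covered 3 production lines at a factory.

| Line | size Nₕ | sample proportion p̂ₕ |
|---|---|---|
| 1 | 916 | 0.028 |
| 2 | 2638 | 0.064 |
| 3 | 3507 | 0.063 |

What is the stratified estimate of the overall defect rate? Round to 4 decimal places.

0.0588

Wₕ = Nₕ/N with N = 7061: 0.1297, 0.3736, 0.4967.
p̂_st = 0.1297·0.028 + 0.3736·0.064 + 0.4967·0.063 ≈ 0.058833... → 0.0588.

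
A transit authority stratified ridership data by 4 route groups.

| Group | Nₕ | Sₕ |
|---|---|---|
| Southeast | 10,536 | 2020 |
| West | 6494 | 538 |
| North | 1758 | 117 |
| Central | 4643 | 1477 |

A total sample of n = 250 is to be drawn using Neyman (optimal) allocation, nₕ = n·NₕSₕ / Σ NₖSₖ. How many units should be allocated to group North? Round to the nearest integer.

2

Σ NₕSₕ = 10536·2020 + 6494·538 + 1758·117 + 4643·1477 = 31839889.
Share for North: 205686/31839889 = 0.00646.
n_North = 250 × 0.00646 = 1.615... → 2.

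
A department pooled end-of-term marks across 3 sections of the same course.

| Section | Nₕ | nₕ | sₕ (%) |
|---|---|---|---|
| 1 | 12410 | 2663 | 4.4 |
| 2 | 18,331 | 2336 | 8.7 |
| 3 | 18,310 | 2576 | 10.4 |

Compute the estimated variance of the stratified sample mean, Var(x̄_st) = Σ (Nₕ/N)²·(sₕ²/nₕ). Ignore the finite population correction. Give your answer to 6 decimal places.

N = 49051; Wₕ = Nₕ/N.
section 1: (12410/49051)²·4.4²/2663 = 0.000465352
section 2: (18331/49051)²·8.7²/2336 = 0.004525247
section 3: (18310/49051)²·10.4²/2576 = 0.005850618
Sum = 0.010841218 → 0.010841.

0.010841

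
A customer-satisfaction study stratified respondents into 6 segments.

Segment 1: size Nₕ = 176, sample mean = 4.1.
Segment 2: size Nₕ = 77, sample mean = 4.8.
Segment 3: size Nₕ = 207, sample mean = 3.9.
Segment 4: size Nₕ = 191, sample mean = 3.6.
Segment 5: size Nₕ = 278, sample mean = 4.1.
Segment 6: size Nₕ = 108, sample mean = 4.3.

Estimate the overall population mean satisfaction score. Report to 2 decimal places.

N = 1037; weights Wₕ = Nₕ/N = (0.1697, 0.0743, 0.1996, 0.1842, 0.2681, 0.1041).
x̄_st = Σ Wₕ·x̄ₕ = 0.1697·4.1 + 0.0743·4.8 + 0.1996·3.9 + 0.1842·3.6 + 0.2681·4.1 + 0.1041·4.3 ≈ 4.0408...
→ 4.04.

4.04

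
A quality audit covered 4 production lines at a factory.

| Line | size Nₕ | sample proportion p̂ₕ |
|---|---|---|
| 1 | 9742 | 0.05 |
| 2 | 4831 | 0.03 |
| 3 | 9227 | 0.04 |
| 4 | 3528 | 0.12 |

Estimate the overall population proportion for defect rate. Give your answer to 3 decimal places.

N = 9742 + 4831 + 9227 + 3528 = 27328.
Overall proportion = Σ (Nₕ/N)·p̂ₕ.
Σ Nₕp̂ₕ = 487.1 + 144.93 + 369.08 + 423.36 = 1424.47.
1424.47 / 27328 = 0.05212... → 0.052.

0.052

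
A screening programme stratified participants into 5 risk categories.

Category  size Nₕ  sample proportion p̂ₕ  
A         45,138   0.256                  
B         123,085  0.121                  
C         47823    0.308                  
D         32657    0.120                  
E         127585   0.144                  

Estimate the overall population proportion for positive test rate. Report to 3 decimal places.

0.169

N = 45138 + 123085 + 47823 + 32657 + 127585 = 376288.
Overall proportion = Σ (Nₕ/N)·p̂ₕ.
Σ Nₕp̂ₕ = 11555.328 + 14893.285 + 14729.484 + 3918.84 + 18372.24 = 63469.177.
63469.177 / 376288 = 0.16867... → 0.169.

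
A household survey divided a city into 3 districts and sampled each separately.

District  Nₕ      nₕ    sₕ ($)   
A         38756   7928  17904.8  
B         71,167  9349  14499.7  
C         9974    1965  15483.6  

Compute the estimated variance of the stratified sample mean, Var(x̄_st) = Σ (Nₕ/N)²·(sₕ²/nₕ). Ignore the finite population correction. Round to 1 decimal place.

12992.5

N = 119897; Wₕ = Nₕ/N.
district A: (38756/119897)²·17904.8²/7928 = 4225.0959
district B: (71167/119897)²·14499.7²/9349 = 7923.0712
district C: (9974/119897)²·15483.6²/1965 = 844.3129
Sum = 12992.4800 → 12992.5.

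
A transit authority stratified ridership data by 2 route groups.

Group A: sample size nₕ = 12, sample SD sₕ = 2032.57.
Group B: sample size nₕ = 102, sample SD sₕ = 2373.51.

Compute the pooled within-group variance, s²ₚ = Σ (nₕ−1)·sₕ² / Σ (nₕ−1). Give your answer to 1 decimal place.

5486011.3

Degrees of freedom: 11 + 101 = 112.
Σ(nₕ−1)sₕ² = 11·4131340.8049 + 101·5633549.7201 = 614433270.584.
s²ₚ = 614433270.584 / 112 = 5486011.345... → 5486011.3.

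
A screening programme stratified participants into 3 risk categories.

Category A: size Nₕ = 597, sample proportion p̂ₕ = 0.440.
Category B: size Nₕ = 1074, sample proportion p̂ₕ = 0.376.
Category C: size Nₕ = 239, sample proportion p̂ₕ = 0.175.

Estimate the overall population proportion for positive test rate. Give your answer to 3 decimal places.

Wₕ = Nₕ/N with N = 1910: 0.3126, 0.5623, 0.1251.
p̂_st = 0.3126·0.440 + 0.5623·0.376 + 0.1251·0.175 ≈ 0.37085... → 0.371.

0.371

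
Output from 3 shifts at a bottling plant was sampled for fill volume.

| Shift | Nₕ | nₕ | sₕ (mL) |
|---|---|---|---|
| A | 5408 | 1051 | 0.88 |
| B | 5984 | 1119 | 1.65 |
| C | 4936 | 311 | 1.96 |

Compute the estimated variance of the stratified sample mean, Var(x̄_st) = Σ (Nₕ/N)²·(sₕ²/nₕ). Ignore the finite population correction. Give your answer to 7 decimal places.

N = 16328; Wₕ = Nₕ/N.
shift A: (5408/16328)²·0.88²/1051 = 0.0000808295
shift B: (5984/16328)²·1.65²/1119 = 0.0003267796
shift C: (4936/16328)²·1.96²/311 = 0.0011288496
Sum = 0.0015364587 → 0.0015365.

0.0015365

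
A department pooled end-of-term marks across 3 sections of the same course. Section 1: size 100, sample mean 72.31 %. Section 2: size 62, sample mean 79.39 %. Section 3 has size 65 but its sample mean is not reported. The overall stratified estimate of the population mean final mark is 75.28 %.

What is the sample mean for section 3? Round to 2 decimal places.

N = 100 + 62 + 65 = 227.
Overall total = μ·N = 75.28·227 = 17088.56.
Subtract the known strata: 100·72.31 + 62·79.39 = 12153.18.
Remaining total for section 3: 17088.56 − 12153.18 = 4935.38.
Divide by its size: 4935.38 / 65 = 75.9289... → 75.93.

75.93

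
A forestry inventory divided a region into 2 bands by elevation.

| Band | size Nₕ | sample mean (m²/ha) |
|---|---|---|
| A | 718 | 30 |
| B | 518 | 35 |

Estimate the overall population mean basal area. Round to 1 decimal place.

32.1

N = 718 + 518 = 1236.
Overall mean = Σ (Nₕ/N)·x̄ₕ — weight by population share, not a simple average.
Σ Nₕx̄ₕ = 718·30 + 518·35 = 21540 + 18130 = 39670.
Divide by N: 39670 / 1236 = 32.095... → 32.1.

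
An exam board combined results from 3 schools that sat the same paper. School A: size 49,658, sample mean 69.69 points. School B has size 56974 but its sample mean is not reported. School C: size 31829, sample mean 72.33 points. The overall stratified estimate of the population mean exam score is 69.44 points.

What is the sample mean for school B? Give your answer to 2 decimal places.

67.61

Σ Nₕx̄ₕ = N·μ, so 56974·x̄_B = 138461·69.44 − (49658·69.69 + 31829·72.33).
= 9614731.84 − 5762857.59 = 3851874.25.
x̄_B = 3851874.25 / 56974 = 67.6076... → 67.61.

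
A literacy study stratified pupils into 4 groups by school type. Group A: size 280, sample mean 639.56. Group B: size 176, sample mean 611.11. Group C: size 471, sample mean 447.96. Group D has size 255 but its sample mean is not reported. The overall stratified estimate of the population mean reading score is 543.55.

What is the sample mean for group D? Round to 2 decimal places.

568.06

N = 280 + 176 + 471 + 255 = 1182.
Overall total = μ·N = 543.55·1182 = 642476.1.
Subtract the known strata: 280·639.56 + 176·611.11 + 471·447.96 = 497621.32.
Remaining total for group D: 642476.1 − 497621.32 = 144854.78.
Divide by its size: 144854.78 / 255 = 568.0580... → 568.06.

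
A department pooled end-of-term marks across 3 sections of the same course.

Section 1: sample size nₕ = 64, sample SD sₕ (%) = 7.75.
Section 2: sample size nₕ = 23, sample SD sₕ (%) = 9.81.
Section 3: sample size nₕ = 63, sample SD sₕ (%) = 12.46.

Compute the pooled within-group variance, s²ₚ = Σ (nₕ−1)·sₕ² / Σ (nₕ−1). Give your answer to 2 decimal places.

Degrees of freedom: 63 + 22 + 62 = 147.
Σ(nₕ−1)sₕ² = 63·60.0625 + 22·96.2361 + 62·155.2516 = 15526.7309.
s²ₚ = 15526.7309 / 147 = 105.6240... → 105.62.

105.62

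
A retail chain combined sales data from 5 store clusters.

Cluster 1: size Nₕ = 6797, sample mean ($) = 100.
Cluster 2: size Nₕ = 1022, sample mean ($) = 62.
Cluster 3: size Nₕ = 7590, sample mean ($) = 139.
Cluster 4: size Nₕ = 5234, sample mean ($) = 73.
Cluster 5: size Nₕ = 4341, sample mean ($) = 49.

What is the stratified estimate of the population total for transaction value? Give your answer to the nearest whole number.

2392865

1: 6797·100 = 679700
2: 1022·62 = 63364
3: 7590·139 = 1055010
4: 5234·73 = 382082
5: 4341·49 = 212709
τ̂ = Σ Nₕx̄ₕ = 2392865.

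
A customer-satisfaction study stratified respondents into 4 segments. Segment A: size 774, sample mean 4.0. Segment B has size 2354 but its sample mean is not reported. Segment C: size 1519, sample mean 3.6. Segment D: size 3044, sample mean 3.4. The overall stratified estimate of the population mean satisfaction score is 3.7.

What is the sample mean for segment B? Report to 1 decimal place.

Σ Nₕx̄ₕ = N·μ, so 2354·x̄_B = 7691·3.7 − (774·4.0 + 1519·3.6 + 3044·3.4).
= 28456.7 − 18914 = 9542.7.
x̄_B = 9542.7 / 2354 = 4.054... → 4.1.

4.1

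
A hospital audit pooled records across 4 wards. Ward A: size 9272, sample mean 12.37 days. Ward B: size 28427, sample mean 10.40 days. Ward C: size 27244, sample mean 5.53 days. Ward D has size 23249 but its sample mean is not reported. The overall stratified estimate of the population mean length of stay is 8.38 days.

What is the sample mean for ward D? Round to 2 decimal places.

7.66

N = 9272 + 28427 + 27244 + 23249 = 88192.
Overall total = μ·N = 8.38·88192 = 739048.96.
Subtract the known strata: 9272·12.37 + 28427·10.40 + 27244·5.53 = 560994.76.
Remaining total for ward D: 739048.96 − 560994.76 = 178054.2.
Divide by its size: 178054.2 / 23249 = 7.6586... → 7.66.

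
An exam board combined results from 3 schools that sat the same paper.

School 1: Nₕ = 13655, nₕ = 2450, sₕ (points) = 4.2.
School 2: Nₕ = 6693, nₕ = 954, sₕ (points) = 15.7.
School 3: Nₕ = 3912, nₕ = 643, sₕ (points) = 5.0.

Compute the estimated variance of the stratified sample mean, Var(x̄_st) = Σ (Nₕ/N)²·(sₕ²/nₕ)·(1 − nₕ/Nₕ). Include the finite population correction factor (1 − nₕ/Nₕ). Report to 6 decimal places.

N = 24260; Wₕ = Nₕ/N.
school 1: (13655/24260)²·4.2²/2450·(1 − 2450/13655) = 0.001871779
school 2: (6693/24260)²·15.7²/954·(1 − 954/6693) = 0.016862672
school 3: (3912/24260)²·5.0²/643·(1 − 643/3912) = 0.000844814
Sum = 0.019579265 → 0.019579.

0.019579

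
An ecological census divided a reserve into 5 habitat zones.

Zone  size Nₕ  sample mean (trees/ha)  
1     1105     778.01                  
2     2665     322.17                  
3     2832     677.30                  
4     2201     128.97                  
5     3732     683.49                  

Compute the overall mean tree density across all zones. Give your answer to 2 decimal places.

N = 12535; weights Wₕ = Nₕ/N = (0.0882, 0.2126, 0.2259, 0.1756, 0.2977).
x̄_st = Σ Wₕ·x̄ₕ = 0.0882·778.01 + 0.2126·322.17 + 0.2259·677.30 + 0.1756·128.97 + 0.2977·683.49 ≈ 516.2382...
→ 516.24.

516.24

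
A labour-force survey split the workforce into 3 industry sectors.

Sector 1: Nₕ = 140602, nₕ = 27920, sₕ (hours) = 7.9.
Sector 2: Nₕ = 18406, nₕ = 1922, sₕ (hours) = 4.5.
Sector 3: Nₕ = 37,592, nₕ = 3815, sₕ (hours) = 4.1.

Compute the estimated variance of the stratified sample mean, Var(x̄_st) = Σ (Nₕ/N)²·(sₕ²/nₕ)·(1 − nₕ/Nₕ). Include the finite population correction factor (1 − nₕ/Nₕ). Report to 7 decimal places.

0.0011437

N = 196600; Wₕ = Nₕ/N.
sector 1: (140602/196600)²·7.9²/27920·(1 − 27920/140602) = 0.0009162580
sector 2: (18406/196600)²·4.5²/1922·(1 − 1922/18406) = 0.0000827040
sector 3: (37592/196600)²·4.1²/3815·(1 − 3815/37592) = 0.0001447514
Sum = 0.0011437134 → 0.0011437.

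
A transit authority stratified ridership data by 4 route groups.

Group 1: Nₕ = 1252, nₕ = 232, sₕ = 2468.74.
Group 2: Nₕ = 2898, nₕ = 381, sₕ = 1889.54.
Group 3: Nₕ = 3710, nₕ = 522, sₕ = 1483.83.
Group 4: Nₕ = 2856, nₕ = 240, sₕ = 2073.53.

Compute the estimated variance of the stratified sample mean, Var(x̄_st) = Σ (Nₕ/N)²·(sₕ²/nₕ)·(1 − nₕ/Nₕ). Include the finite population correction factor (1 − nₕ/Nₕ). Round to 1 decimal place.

N = 10716. Term for each stratum: Wₕ²sₕ²/nₕ·(1−nₕ/Nₕ).
Var(x̄_st) = 292.1473 + 595.2555 + 434.4348 + 1165.5742 = 2487.4118 → 2487.4.

2487.4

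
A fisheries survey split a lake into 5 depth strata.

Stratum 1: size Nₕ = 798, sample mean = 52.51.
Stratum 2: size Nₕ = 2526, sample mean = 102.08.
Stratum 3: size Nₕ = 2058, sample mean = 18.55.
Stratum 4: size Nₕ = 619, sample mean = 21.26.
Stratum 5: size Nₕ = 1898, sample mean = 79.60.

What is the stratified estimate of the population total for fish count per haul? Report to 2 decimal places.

1: 798·52.51 = 41902.98
2: 2526·102.08 = 257854.08
3: 2058·18.55 = 38175.9
4: 619·21.26 = 13159.94
5: 1898·79.60 = 151080.8
τ̂ = Σ Nₕx̄ₕ = 502173.70.

502173.70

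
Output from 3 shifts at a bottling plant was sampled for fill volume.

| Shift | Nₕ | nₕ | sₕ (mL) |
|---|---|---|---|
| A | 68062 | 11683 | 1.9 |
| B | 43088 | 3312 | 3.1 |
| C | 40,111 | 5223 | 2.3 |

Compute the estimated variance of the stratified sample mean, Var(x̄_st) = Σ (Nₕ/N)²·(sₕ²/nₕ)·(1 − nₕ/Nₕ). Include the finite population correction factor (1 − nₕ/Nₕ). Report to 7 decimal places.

N = 151261. Term for each stratum: Wₕ²sₕ²/nₕ·(1−nₕ/Nₕ).
Var(x̄_st) = 0.0000518228 + 0.0002173485 + 0.0000619471 = 0.0003311184 → 0.0003311.

0.0003311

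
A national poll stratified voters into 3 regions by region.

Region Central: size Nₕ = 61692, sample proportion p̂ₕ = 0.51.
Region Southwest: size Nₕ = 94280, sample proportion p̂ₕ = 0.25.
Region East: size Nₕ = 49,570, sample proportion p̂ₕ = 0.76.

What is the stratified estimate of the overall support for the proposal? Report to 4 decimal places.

0.4510

N = 61692 + 94280 + 49570 = 205542.
Overall proportion = Σ (Nₕ/N)·p̂ₕ.
Σ Nₕp̂ₕ = 31462.92 + 23570 + 37673.2 = 92706.12.
92706.12 / 205542 = 0.451032... → 0.4510.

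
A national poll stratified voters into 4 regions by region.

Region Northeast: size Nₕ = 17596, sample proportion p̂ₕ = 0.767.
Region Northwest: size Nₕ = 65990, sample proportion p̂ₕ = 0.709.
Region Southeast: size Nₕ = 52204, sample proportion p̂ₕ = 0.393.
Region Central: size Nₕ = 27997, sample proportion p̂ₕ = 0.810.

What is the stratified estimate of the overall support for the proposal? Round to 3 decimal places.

Wₕ = Nₕ/N with N = 163787: 0.1074, 0.4029, 0.3187, 0.1709.
p̂_st = 0.1074·0.767 + 0.4029·0.709 + 0.3187·0.393 + 0.1709·0.810 ≈ 0.63178... → 0.632.

0.632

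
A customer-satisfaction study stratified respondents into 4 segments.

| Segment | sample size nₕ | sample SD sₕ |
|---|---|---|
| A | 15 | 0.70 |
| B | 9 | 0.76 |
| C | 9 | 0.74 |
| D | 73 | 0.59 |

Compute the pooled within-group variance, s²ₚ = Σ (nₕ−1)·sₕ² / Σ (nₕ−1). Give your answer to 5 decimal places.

Degrees of freedom: 14 + 8 + 8 + 72 = 102.
Σ(nₕ−1)sₕ² = 14·0.49 + 8·0.5776 + 8·0.5476 + 72·0.3481 = 40.9248.
s²ₚ = 40.9248 / 102 = 0.4012235... → 0.40122.

0.40122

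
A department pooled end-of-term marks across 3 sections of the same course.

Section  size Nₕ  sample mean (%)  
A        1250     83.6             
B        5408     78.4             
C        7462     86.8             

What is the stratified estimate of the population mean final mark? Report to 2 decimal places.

83.30

x̄_st = (Σ Nₕx̄ₕ) / (Σ Nₕ) = (1250·83.6 + 5408·78.4 + 7462·86.8) / 14120
= 1176188.8 / 14120 = 83.2995... → 83.30.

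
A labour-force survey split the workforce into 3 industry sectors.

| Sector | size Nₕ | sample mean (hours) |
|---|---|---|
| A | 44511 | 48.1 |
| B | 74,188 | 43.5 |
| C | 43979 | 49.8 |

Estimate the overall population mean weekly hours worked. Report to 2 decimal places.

46.46

x̄_st = (Σ Nₕx̄ₕ) / (Σ Nₕ) = (44511·48.1 + 74188·43.5 + 43979·49.8) / 162678
= 7558311.3 / 162678 = 46.4618... → 46.46.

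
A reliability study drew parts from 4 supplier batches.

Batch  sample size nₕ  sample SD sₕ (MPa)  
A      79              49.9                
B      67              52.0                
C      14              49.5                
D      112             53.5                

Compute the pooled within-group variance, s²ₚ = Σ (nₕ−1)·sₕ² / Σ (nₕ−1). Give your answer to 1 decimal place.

Degrees of freedom: 78 + 66 + 13 + 111 = 268.
Σ(nₕ−1)sₕ² = 78·2490.01 + 66·2704 + 13·2450.25 + 111·2862.25 = 722247.78.
s²ₚ = 722247.78 / 268 = 2694.954... → 2695.0.

2695.0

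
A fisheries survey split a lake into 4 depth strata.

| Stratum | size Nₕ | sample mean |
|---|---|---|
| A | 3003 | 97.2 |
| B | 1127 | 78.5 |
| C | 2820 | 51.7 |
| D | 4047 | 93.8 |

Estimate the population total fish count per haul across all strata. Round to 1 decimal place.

Estimate total by summing Nₕ·x̄ₕ over strata.
3003·97.2 + 1127·78.5 + 2820·51.7 + 4047·93.8 = 291891.6 + 88469.5 + 145794 + 379608.6 = 905763.7.

905763.7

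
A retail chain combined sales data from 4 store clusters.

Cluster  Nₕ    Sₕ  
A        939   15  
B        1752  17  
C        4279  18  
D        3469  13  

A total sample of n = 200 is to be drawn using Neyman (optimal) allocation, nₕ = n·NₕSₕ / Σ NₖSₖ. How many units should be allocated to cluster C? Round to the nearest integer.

Σ NₕSₕ = 939·15 + 1752·17 + 4279·18 + 3469·13 = 165988.
Share for C: 77022/165988 = 0.46402.
n_C = 200 × 0.46402 = 92.804... → 93.

93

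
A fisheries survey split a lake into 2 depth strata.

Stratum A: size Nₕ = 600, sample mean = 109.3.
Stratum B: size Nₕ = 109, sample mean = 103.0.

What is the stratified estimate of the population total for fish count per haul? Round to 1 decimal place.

76807.0

Population total = Σ Nₕ·x̄ₕ (each stratum's size times its mean).
600·109.3 + 109·103.0 = 65580 + 11227 = 76807.0.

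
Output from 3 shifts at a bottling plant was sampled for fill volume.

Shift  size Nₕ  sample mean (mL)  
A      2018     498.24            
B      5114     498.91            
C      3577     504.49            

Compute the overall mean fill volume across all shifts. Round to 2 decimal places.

500.65

N = 10709; weights Wₕ = Nₕ/N = (0.1884, 0.4775, 0.3340).
x̄_st = Σ Wₕ·x̄ₕ = 0.1884·498.24 + 0.4775·498.91 + 0.3340·504.49 ≈ 500.6476...
→ 500.65.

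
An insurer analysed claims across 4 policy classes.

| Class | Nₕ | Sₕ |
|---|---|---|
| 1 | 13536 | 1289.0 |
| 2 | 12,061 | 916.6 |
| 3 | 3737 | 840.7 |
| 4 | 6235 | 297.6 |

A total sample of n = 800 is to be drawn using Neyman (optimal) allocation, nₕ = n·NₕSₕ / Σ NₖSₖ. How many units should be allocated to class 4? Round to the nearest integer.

44

1: NₕSₕ = 13536·1289.0 = 17447904
2: NₕSₕ = 12061·916.6 = 11055112.6
3: NₕSₕ = 3737·840.7 = 3141695.9
4: NₕSₕ = 6235·297.6 = 1855536
Σ NₕSₕ = 33500248.5.
n_4 = 800·1855536/33500248.5 = 44.311... → 44.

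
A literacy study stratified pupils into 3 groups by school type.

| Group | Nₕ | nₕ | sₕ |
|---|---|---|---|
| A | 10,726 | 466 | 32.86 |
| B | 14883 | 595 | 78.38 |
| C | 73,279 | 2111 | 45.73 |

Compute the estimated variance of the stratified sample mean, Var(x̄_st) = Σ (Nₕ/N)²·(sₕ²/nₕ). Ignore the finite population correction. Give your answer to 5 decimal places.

0.80512

N = 98888. Term for each stratum: Wₕ²sₕ²/nₕ.
Var(x̄_st) = 0.02726074 + 0.23387690 + 0.54398391 = 0.80512154 → 0.80512.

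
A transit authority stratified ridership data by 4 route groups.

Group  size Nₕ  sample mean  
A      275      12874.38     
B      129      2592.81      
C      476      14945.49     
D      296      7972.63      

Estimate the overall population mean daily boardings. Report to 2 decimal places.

11351.09

N = 275 + 129 + 476 + 296 = 1176.
Weight each subgroup mean by Nₕ/N and sum.
Σ Nₕx̄ₕ = 275·12874.38 + 129·2592.81 + 476·14945.49 + 296·7972.63 = 3540454.5 + 334472.49 + 7114053.24 + 2359898.48 = 13348878.71.
Divide by N: 13348878.71 / 1176 = 11351.0873... → 11351.09.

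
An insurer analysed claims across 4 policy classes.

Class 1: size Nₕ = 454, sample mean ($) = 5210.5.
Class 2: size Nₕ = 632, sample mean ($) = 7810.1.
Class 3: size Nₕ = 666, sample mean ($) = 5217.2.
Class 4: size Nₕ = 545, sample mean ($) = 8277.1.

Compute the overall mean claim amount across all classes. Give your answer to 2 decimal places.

N = 454 + 632 + 666 + 545 = 2297.
Weight each subgroup mean by Nₕ/N and sum.
Σ Nₕx̄ₕ = 454·5210.5 + 632·7810.1 + 666·5217.2 + 545·8277.1 = 2365567 + 4935983.2 + 3474655.2 + 4511019.5 = 15287224.9.
Divide by N: 15287224.9 / 2297 = 6655.3003... → 6655.30.

6655.30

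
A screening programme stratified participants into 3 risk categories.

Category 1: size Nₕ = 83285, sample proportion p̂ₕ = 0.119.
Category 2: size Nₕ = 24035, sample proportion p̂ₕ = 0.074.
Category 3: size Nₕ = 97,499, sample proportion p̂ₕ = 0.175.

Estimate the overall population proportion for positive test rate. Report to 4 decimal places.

Wₕ = Nₕ/N with N = 204819: 0.4066, 0.1173, 0.4760.
p̂_st = 0.4066·0.119 + 0.1173·0.074 + 0.4760·0.175 ≈ 0.140377... → 0.1404.

0.1404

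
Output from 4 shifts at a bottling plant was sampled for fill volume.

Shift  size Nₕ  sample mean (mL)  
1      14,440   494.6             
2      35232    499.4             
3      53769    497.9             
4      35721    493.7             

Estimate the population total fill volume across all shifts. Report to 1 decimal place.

Population total = Σ Nₕ·x̄ₕ (each stratum's size times its mean).
14440·494.6 + 35232·499.4 + 53769·497.9 + 35721·493.7 = 7142024 + 17594860.8 + 26771585.1 + 17635457.7 = 69143927.6.

69143927.6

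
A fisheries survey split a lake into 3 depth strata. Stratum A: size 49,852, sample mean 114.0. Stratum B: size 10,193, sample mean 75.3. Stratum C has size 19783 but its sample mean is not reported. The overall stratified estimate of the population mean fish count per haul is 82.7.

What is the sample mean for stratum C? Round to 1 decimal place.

7.6

Σ Nₕx̄ₕ = N·μ, so 19783·x̄_C = 79828·82.7 − (49852·114.0 + 10193·75.3).
= 6601775.6 − 6450660.9 = 151114.7.
x̄_C = 151114.7 / 19783 = 7.639... → 7.6.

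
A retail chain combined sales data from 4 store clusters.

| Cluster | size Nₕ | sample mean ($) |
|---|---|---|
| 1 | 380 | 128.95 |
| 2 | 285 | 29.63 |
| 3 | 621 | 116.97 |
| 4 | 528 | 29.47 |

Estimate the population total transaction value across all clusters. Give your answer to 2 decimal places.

1: 380·128.95 = 49001
2: 285·29.63 = 8444.55
3: 621·116.97 = 72638.37
4: 528·29.47 = 15560.16
τ̂ = Σ Nₕx̄ₕ = 145644.08.

145644.08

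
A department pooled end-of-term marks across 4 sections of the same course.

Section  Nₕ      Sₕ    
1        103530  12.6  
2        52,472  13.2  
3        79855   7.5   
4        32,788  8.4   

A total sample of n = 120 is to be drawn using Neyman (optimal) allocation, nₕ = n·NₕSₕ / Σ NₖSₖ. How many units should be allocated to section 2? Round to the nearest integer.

29

Σ NₕSₕ = 103530·12.6 + 52472·13.2 + 79855·7.5 + 32788·8.4 = 2871440.1.
Share for 2: 692630.4/2871440.1 = 0.24121.
n_2 = 120 × 0.24121 = 28.946... → 29.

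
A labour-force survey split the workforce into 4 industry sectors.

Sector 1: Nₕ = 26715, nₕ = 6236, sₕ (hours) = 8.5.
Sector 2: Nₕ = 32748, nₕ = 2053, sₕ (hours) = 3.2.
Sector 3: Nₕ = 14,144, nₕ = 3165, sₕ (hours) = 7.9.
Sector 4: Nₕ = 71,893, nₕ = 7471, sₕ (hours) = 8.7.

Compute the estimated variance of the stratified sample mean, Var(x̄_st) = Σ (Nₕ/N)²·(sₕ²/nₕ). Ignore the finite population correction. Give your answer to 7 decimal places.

0.0033031

N = 145500; Wₕ = Nₕ/N.
sector 1: (26715/145500)²·8.5²/6236 = 0.0003905855
sector 2: (32748/145500)²·3.2²/2053 = 0.0002526705
sector 3: (14144/145500)²·7.9²/3165 = 0.0001863369
sector 4: (71893/145500)²·8.7²/7471 = 0.0024734720
Sum = 0.0033030650 → 0.0033031.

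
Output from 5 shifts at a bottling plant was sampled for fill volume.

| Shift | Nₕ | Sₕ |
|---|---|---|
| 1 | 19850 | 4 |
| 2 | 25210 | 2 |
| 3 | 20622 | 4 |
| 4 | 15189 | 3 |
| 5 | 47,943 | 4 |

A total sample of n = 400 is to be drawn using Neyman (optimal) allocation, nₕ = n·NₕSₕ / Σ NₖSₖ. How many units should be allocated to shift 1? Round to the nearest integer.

Σ NₕSₕ = 19850·4 + 25210·2 + 20622·4 + 15189·3 + 47943·4 = 449647.
Share for 1: 79400/449647 = 0.17658.
n_1 = 400 × 0.17658 = 70.633... → 71.

71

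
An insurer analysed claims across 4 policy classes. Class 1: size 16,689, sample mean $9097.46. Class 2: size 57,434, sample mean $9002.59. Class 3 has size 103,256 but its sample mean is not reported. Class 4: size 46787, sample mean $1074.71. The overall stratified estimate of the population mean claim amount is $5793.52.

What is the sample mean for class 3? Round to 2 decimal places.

N = 16689 + 57434 + 103256 + 46787 = 224166.
Overall total = μ·N = 5793.52·224166 = 1298710204.32.
Subtract the known strata: 16689·9097.46 + 57434·9002.59 + 46787·1074.71 = 719164720.77.
Remaining total for class 3: 1298710204.32 − 719164720.77 = 579545483.55.
Divide by its size: 579545483.55 / 103256 = 5612.7052... → 5612.71.

5612.71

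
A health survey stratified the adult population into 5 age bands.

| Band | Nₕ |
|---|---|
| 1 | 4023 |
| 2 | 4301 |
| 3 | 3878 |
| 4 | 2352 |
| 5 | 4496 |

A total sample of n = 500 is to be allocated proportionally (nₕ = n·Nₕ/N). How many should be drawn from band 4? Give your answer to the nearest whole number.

N = 4023 + 4301 + 3878 + 2352 + 4496 = 19050.
n_4 = 500·2352/19050 = 61.732... → 62.

62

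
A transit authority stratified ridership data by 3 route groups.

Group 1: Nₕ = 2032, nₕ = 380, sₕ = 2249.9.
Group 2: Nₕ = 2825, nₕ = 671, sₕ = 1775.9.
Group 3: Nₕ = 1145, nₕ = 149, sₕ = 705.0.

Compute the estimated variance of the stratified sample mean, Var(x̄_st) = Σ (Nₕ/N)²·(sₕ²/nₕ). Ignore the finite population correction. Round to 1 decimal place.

N = 6002; Wₕ = Nₕ/N.
group 1: (2032/6002)²·2249.9²/380 = 1526.8566
group 2: (2825/6002)²·1775.9²/671 = 1041.2606
group 3: (1145/6002)²·705.0²/149 = 121.3978
Sum = 2689.5150 → 2689.5.

2689.5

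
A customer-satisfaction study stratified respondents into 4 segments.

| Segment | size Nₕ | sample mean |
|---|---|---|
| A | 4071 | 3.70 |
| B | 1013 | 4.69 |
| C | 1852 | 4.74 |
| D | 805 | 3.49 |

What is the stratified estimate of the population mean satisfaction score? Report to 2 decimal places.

4.06

N = 7741; weights Wₕ = Nₕ/N = (0.5259, 0.1309, 0.2392, 0.1040).
x̄_st = Σ Wₕ·x̄ₕ = 0.5259·3.70 + 0.1309·4.69 + 0.2392·4.74 + 0.1040·3.49 ≈ 4.0565...
→ 4.06.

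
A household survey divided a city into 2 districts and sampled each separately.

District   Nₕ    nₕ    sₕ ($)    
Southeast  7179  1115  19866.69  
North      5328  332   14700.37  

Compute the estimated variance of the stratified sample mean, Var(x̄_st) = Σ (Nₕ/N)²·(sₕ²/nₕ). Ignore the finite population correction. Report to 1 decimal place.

234751.3

N = 12507. Term for each stratum: Wₕ²sₕ²/nₕ.
Var(x̄_st) = 116626.6416 + 118124.6625 = 234751.3041 → 234751.3.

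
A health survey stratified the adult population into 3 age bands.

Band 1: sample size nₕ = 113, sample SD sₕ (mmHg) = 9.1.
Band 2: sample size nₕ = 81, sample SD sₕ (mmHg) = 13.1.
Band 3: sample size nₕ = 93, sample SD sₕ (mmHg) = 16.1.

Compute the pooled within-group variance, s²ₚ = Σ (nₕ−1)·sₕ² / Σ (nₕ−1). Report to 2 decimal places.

164.97

1: (113−1)·9.1² = 112·82.81 = 9274.72
2: (81−1)·13.1² = 80·171.61 = 13728.8
3: (93−1)·16.1² = 92·259.21 = 23847.32
Numerator = 46850.84; denominator = Σ(nₕ−1) = 284.
s²ₚ = 46850.84/284 = 164.9677... → 164.97.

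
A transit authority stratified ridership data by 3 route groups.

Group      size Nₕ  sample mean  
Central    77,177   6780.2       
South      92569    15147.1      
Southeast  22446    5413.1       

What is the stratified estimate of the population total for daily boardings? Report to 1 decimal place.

Population total = Σ Nₕ·x̄ₕ (each stratum's size times its mean).
77177·6780.2 + 92569·15147.1 + 22446·5413.1 = 523275495.4 + 1402151899.9 + 121502442.6 = 2046929837.9.

2046929837.9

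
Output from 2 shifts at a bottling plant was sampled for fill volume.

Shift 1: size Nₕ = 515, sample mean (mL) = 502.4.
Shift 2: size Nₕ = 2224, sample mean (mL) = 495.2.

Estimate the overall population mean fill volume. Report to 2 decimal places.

496.55

N = 2739; weights Wₕ = Nₕ/N = (0.1880, 0.8120).
x̄_st = Σ Wₕ·x̄ₕ = 0.1880·502.4 + 0.8120·495.2 ≈ 496.5538...
→ 496.55.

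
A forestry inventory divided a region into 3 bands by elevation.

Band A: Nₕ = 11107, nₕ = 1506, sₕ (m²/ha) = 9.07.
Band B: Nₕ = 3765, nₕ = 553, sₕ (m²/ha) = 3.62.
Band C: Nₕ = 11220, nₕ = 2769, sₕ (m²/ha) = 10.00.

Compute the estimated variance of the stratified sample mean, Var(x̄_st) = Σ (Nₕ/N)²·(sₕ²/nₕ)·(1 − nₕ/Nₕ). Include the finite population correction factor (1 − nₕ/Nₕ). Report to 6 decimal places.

N = 26092; Wₕ = Nₕ/N.
band A: (11107/26092)²·9.07²/1506·(1 − 1506/11107) = 0.008556341
band B: (3765/26092)²·3.62²/553·(1 − 553/3765) = 0.000420938
band C: (11220/26092)²·10.00²/2769·(1 − 2769/11220) = 0.005029945
Sum = 0.014007224 → 0.014007.

0.014007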